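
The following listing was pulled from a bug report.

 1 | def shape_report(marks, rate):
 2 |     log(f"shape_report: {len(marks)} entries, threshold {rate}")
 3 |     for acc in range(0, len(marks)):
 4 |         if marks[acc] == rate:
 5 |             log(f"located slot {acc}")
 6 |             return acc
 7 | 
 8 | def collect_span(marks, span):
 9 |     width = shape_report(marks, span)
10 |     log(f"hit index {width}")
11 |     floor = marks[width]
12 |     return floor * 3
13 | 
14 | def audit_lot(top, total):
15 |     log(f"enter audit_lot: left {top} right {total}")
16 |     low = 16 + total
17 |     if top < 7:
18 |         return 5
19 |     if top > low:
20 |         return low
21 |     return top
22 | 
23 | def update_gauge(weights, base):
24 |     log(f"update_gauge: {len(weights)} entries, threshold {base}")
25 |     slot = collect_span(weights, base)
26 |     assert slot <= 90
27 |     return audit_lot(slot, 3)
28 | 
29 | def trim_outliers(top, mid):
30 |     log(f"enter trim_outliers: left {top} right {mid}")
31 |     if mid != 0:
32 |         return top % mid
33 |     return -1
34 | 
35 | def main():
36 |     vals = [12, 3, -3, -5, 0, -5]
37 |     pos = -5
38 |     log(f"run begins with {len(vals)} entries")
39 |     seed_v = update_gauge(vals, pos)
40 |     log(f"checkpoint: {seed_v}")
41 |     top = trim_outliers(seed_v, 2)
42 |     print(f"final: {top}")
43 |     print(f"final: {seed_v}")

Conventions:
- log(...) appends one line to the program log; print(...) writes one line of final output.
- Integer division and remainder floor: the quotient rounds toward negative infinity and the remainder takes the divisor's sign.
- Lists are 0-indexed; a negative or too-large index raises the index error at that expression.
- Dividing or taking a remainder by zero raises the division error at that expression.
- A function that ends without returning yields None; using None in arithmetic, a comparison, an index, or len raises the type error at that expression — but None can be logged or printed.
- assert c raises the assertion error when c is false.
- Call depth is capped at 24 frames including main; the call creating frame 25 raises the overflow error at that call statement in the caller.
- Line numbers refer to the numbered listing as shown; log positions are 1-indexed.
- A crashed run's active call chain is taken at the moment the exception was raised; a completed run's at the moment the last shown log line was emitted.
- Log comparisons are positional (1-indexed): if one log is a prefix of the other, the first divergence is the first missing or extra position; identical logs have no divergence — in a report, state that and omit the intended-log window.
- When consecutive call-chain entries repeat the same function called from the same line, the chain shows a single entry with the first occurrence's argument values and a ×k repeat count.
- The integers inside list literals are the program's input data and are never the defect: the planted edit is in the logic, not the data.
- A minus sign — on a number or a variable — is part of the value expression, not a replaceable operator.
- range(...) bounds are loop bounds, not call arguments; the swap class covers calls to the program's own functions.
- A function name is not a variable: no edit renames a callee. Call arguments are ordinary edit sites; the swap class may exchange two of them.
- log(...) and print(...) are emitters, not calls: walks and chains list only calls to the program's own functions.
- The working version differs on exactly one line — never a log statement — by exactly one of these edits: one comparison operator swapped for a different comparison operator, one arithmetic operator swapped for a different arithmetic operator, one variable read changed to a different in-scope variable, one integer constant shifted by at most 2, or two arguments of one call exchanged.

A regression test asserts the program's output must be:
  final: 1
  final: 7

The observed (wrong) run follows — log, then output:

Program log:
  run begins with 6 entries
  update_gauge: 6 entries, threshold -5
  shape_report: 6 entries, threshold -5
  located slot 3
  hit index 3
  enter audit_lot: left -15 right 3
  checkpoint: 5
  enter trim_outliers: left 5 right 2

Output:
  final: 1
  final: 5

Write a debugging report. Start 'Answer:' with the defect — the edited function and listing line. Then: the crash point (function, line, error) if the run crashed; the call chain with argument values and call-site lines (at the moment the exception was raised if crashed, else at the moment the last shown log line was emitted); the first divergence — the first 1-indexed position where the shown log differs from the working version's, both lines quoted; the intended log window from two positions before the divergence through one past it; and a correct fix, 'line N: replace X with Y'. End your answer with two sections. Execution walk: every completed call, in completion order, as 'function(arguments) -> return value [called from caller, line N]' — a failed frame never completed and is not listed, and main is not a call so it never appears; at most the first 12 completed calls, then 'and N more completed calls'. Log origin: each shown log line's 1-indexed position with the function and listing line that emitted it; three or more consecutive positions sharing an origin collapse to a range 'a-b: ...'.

Answer: the defect is in audit_lot at line 18.
Key fact: Everything matches until log position 7, which reads 'checkpoint: 5' in place of 'checkpoint: 7'.
Call chain: main -> trim_outliers(5, 2) (called at line 41).
First divergence: position 7 — shown 'checkpoint: 5', intended 'checkpoint: 7'.
Intended log window:
  5: hit index 3
  6: enter audit_lot: left -15 right 3
  7: checkpoint: 7
  8: enter trim_outliers: left 7 right 2
Execution walk:
  shape_report([12, 3, -3, -5, 0, -5], -5) -> 3  [called from collect_span, line 9]
  collect_span([12, 3, -3, -5, 0, -5], -5) -> -15  [called from update_gauge, line 25]
  audit_lot(-15, 3) -> 5  [called from update_gauge, line 27]
  update_gauge([12, 3, -3, -5, 0, -5], -5) -> 5  [called from main, line 39]
  trim_outliers(5, 2) -> 1  [called from main, line 41]
Log origins:
  1: from main, line 38
  2: from update_gauge, line 24
  3: from shape_report, line 2
  4: from shape_report, line 5
  5: from collect_span, line 10
  6: from audit_lot, line 15
  7: from main, line 40
  8: from trim_outliers, line 30
A correct fix: line 18: replace `5` with `7`.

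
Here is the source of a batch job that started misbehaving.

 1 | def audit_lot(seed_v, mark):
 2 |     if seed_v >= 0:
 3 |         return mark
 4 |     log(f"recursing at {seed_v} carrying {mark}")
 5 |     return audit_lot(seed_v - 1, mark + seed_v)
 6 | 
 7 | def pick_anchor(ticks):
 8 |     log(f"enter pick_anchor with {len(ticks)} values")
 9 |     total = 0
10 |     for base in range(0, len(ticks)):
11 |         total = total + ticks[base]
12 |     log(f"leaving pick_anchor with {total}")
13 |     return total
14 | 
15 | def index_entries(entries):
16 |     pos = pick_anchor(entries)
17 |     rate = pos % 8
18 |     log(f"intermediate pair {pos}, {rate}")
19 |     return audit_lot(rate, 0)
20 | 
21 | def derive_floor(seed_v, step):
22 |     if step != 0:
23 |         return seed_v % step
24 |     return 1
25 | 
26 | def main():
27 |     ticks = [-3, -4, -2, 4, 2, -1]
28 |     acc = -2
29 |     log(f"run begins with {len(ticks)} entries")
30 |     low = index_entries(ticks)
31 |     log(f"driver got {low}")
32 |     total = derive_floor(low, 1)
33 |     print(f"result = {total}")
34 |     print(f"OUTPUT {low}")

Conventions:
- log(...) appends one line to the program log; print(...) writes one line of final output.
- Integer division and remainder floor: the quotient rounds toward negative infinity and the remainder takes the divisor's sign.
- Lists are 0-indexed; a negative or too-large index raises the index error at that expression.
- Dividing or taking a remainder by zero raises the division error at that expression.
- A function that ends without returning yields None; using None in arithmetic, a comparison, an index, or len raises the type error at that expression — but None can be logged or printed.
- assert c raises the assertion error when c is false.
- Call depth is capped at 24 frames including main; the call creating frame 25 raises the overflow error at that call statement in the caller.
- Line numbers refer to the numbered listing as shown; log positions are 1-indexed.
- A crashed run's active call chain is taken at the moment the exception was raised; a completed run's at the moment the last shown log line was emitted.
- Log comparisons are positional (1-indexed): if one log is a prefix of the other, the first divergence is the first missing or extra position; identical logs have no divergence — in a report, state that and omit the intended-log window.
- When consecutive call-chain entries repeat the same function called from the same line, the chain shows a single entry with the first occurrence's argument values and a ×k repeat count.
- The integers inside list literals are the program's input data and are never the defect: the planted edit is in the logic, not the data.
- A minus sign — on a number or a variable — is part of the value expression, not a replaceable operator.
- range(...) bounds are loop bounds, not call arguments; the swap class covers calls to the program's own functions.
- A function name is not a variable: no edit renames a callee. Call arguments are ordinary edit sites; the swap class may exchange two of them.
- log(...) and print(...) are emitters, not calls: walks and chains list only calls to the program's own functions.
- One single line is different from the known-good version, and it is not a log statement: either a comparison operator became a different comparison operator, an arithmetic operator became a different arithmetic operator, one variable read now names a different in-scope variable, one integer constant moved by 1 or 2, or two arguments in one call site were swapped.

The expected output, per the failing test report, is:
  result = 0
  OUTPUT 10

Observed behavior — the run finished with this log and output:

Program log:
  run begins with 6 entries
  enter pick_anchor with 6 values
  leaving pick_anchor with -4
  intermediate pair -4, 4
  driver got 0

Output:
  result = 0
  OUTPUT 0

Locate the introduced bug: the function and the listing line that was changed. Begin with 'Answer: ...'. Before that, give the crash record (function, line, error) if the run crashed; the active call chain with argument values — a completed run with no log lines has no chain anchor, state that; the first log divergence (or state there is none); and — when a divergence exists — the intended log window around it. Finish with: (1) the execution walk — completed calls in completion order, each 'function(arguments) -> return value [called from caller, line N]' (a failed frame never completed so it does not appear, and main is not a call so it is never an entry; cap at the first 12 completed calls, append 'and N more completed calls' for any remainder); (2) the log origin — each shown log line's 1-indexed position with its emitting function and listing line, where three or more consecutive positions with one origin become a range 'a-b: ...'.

Answer: the defect is in audit_lot at line 2.
Core observation: Position 5 is the first bad log line: 'driver got 0' should read 'recursing at 4 carrying 0'.
Call chain: main.
First divergence: position 5 — the shown line 'driver got 0' should read 'recursing at 4 carrying 0'.
Intended log window:
  3: leaving pick_anchor with -4
  4: intermediate pair -4, 4
  5: recursing at 4 carrying 0
  6: recursing at 3 carrying 4
Execution walk:
  pick_anchor([-3, -4, -2, 4, 2, -1]) -> -4  [called from index_entries, line 16]
  audit_lot(4, 0) -> 0  [called from index_entries, line 19]
  index_entries([-3, -4, -2, 4, 2, -1]) -> 0  [called from main, line 30]
  derive_floor(0, 1) -> 0  [called from main, line 32]
Log origin:
  1: from main, line 29
  2: from pick_anchor, line 8
  3: from pick_anchor, line 12
  4: from index_entries, line 18
  5: from main, line 31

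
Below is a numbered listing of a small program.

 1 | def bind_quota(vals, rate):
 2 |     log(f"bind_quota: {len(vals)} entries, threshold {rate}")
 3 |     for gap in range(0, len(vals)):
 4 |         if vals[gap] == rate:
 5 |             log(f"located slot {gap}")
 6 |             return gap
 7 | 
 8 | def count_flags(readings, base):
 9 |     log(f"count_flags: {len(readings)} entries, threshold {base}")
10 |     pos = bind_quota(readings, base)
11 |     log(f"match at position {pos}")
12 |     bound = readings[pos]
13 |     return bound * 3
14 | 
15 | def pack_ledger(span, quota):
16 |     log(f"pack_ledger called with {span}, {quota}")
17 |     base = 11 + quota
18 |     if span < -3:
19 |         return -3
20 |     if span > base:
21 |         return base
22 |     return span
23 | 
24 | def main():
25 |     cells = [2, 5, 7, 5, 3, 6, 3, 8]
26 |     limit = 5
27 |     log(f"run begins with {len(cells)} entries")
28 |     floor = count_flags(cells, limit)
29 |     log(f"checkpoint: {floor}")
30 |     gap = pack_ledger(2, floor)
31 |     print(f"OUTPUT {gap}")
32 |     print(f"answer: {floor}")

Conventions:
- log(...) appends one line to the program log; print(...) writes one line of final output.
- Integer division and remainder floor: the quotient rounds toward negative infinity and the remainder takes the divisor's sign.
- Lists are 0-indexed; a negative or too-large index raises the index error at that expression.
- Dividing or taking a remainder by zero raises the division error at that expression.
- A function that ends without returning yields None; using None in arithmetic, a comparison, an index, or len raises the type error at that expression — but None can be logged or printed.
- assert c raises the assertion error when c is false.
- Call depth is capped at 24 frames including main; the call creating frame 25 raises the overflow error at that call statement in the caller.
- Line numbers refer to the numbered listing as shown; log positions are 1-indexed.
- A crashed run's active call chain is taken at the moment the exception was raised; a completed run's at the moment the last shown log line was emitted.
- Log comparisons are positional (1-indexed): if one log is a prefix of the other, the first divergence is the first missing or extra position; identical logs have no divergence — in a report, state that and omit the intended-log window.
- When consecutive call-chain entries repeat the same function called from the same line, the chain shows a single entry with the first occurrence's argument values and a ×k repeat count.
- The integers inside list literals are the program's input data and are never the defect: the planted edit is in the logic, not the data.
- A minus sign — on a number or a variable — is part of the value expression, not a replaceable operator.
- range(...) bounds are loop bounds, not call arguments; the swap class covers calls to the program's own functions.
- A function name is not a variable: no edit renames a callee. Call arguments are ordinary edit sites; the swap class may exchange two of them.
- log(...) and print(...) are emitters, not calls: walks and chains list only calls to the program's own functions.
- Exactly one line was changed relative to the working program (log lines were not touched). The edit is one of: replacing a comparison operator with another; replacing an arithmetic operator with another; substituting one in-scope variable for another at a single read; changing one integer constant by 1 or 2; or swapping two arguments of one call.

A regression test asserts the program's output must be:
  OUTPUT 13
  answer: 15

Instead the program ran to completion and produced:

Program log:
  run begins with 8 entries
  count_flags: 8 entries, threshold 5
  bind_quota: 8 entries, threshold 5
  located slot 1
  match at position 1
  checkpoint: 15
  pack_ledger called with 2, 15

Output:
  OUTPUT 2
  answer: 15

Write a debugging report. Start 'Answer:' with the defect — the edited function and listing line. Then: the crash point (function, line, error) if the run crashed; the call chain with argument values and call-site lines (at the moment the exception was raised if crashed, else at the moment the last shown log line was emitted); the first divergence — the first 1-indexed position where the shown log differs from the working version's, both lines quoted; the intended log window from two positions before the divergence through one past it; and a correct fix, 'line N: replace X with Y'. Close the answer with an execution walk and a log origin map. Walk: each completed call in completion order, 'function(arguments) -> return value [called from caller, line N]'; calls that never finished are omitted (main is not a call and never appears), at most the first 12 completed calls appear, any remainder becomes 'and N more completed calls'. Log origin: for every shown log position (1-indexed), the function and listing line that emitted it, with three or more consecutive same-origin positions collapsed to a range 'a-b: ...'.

Answer: the defect is in main at line 30.
Core observation: Log line 7 is where behavior first shows: 'pack_ledger called with 2, 15' appears instead of 'pack_ledger called with 15, 2'.
Call chain: main -> pack_ledger(2, 15) (called at line 30).
First divergence: at position 7 the run shows 'pack_ledger called with 2, 15' where the working version logs 'pack_ledger called with 15, 2'.
Intended log window:
  5: match at position 1
  6: checkpoint: 15
  7: pack_ledger called with 15, 2
Execution walk:
  bind_quota([2, 5, 7, 5, 3, 6, 3, 8], 5) -> 1  [called from count_flags, line 10]
  count_flags([2, 5, 7, 5, 3, 6, 3, 8], 5) -> 15  [called from main, line 28]
  pack_ledger(2, 15) -> 2  [called from main, line 30]
Log origin:
  1: from main, line 27
  2: from count_flags, line 9
  3: from bind_quota, line 2
  4: from bind_quota, line 5
  5: from count_flags, line 11
  6: from main, line 29
  7: from pack_ledger, line 16
A correct fix: line 30: replace `pack_ledger(2, floor)` with `pack_ledger(floor, 2)`.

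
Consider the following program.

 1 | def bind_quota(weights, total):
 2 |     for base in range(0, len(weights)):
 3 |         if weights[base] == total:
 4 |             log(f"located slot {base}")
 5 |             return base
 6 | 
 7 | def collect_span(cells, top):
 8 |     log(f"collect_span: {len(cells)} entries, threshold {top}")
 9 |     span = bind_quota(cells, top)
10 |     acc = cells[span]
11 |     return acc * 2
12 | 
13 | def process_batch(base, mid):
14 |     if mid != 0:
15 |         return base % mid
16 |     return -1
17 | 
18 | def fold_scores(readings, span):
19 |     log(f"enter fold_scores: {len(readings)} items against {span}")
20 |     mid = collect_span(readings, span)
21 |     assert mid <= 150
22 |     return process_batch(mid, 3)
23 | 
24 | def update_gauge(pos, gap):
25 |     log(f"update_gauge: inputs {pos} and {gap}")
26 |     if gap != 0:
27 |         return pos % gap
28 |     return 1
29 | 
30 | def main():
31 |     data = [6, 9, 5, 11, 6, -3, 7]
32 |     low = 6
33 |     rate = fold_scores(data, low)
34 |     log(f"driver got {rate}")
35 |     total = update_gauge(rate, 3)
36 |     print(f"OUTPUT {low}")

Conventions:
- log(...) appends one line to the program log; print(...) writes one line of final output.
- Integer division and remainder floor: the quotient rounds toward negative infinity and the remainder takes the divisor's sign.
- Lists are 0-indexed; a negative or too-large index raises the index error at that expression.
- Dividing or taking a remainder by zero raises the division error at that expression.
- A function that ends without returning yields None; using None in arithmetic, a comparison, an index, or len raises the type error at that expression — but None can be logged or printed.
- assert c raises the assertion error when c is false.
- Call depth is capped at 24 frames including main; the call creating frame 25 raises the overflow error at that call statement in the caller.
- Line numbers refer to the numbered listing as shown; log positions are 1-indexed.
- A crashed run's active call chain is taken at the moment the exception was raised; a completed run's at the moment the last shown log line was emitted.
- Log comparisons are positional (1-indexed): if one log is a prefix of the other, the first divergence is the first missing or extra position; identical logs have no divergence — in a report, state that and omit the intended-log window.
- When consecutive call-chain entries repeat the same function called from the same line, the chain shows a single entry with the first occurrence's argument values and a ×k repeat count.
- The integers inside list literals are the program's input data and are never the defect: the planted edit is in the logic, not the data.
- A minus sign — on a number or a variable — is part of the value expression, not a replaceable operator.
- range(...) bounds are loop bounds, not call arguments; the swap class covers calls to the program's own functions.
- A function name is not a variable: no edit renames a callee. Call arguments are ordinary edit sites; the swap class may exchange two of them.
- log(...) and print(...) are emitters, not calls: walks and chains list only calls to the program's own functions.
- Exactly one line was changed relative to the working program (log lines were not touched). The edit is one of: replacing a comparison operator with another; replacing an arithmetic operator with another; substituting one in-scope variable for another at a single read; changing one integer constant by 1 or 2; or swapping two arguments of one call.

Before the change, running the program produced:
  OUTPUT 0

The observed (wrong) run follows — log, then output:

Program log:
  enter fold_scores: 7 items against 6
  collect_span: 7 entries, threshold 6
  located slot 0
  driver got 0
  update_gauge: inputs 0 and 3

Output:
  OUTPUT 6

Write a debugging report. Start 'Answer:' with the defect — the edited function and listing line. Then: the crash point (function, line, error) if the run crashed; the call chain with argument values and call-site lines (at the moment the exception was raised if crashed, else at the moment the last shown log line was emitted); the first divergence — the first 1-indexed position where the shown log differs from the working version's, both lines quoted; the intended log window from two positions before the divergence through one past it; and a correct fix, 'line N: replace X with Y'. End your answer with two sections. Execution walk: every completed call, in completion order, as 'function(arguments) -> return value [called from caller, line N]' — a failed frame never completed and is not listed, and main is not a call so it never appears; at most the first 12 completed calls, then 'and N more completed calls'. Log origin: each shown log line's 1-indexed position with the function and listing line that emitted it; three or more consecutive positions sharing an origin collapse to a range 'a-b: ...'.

Answer: the defect is in main at line 36.
Key observation: Every logged value matches the working version; the printed result is what differs.
Call chain: main -> update_gauge(0, 3) (called at line 35).
First divergence: none — the logs agree in full.
Execution walk:
  bind_quota([6, 9, 5, 11, 6, -3, 7], 6) -> 0  [called from collect_span, line 9]
  collect_span([6, 9, 5, 11, 6, -3, 7], 6) -> 12  [called from fold_scores, line 20]
  process_batch(12, 3) -> 0  [called from fold_scores, line 22]
  fold_scores([6, 9, 5, 11, 6, -3, 7], 6) -> 0  [called from main, line 33]
  update_gauge(0, 3) -> 0  [called from main, line 35]
Log line origins:
  1: emitted by fold_scores (line 19)
  2: emitted by collect_span (line 8)
  3: emitted by bind_quota (line 4)
  4: emitted by main (line 34)
  5: emitted by update_gauge (line 25)
A correct fix: line 36: replace `low` with `total`.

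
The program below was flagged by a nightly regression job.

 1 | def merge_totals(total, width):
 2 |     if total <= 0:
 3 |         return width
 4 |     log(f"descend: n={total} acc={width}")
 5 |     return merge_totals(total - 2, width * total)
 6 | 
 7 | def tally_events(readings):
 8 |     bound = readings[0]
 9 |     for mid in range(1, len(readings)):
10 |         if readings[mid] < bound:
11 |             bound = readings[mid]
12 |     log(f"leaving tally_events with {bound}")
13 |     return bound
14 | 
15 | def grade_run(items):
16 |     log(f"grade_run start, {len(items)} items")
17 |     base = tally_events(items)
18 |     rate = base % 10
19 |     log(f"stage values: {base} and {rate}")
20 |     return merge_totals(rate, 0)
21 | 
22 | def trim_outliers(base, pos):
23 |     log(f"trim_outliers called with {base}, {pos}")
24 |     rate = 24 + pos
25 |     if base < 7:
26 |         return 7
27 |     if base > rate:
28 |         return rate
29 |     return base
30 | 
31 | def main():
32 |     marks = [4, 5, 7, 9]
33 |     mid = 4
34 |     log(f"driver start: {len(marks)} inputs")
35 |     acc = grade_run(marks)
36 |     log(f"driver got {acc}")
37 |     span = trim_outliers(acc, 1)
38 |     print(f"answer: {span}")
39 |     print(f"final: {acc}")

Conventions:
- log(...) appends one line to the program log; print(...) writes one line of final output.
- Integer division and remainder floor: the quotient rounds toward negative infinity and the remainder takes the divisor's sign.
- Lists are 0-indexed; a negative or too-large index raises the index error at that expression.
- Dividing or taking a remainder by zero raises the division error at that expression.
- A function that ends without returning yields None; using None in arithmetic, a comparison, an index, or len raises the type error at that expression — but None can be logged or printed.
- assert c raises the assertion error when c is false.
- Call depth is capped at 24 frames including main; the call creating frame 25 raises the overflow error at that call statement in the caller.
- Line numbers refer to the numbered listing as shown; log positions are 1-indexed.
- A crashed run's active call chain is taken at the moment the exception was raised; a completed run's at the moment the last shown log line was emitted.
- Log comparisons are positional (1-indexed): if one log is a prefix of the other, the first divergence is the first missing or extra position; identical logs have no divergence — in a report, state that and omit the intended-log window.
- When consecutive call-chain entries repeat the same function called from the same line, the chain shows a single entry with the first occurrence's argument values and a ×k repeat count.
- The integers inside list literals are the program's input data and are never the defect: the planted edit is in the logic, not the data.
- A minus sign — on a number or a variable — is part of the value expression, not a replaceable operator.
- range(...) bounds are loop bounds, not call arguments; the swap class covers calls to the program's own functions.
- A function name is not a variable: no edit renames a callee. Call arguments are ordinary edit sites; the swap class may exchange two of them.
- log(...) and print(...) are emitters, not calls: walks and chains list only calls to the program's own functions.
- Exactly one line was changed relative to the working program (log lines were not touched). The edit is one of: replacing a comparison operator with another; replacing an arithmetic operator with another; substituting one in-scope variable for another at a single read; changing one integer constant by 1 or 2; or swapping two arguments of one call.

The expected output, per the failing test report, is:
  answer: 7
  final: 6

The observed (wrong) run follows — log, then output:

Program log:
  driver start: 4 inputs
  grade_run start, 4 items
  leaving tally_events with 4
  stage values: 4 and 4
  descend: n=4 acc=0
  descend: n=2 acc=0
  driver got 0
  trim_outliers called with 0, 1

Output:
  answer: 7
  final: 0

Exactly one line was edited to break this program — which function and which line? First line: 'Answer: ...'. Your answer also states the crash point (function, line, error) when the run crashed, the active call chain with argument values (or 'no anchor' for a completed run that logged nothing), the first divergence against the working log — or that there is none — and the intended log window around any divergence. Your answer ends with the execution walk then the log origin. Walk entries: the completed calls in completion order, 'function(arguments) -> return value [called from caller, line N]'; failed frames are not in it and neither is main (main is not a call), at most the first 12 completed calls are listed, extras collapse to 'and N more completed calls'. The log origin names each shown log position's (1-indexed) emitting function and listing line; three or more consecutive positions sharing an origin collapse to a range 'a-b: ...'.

Answer: the defect is in merge_totals at line 5.
The tell: Log line 6 is where behavior first shows: 'descend: n=2 acc=0' appears instead of 'descend: n=2 acc=4'.
Call chain: main -> trim_outliers(0, 1) (called at line 37).
First divergence: position 6; shown 'descend: n=2 acc=0' vs intended 'descend: n=2 acc=4'.
Intended log window:
  4: stage values: 4 and 4
  5: descend: n=4 acc=0
  6: descend: n=2 acc=4
  7: driver got 6
Execution walk:
  tally_events([4, 5, 7, 9]) -> 4  [called from grade_run, line 17]
  merge_totals(0, 0) -> 0  [called from merge_totals, line 5]
  merge_totals(2, 0) -> 0  [called from merge_totals, line 5]
  merge_totals(4, 0) -> 0  [called from grade_run, line 20]
  grade_run([4, 5, 7, 9]) -> 0  [called from main, line 35]
  trim_outliers(0, 1) -> 7  [called from main, line 37]
Log origins:
  1: logged in main at line 34
  2: logged in grade_run at line 16
  3: logged in tally_events at line 12
  4: logged in grade_run at line 19
  5: logged in merge_totals at line 4
  6: logged in merge_totals at line 4
  7: logged in main at line 36
  8: logged in trim_outliers at line 23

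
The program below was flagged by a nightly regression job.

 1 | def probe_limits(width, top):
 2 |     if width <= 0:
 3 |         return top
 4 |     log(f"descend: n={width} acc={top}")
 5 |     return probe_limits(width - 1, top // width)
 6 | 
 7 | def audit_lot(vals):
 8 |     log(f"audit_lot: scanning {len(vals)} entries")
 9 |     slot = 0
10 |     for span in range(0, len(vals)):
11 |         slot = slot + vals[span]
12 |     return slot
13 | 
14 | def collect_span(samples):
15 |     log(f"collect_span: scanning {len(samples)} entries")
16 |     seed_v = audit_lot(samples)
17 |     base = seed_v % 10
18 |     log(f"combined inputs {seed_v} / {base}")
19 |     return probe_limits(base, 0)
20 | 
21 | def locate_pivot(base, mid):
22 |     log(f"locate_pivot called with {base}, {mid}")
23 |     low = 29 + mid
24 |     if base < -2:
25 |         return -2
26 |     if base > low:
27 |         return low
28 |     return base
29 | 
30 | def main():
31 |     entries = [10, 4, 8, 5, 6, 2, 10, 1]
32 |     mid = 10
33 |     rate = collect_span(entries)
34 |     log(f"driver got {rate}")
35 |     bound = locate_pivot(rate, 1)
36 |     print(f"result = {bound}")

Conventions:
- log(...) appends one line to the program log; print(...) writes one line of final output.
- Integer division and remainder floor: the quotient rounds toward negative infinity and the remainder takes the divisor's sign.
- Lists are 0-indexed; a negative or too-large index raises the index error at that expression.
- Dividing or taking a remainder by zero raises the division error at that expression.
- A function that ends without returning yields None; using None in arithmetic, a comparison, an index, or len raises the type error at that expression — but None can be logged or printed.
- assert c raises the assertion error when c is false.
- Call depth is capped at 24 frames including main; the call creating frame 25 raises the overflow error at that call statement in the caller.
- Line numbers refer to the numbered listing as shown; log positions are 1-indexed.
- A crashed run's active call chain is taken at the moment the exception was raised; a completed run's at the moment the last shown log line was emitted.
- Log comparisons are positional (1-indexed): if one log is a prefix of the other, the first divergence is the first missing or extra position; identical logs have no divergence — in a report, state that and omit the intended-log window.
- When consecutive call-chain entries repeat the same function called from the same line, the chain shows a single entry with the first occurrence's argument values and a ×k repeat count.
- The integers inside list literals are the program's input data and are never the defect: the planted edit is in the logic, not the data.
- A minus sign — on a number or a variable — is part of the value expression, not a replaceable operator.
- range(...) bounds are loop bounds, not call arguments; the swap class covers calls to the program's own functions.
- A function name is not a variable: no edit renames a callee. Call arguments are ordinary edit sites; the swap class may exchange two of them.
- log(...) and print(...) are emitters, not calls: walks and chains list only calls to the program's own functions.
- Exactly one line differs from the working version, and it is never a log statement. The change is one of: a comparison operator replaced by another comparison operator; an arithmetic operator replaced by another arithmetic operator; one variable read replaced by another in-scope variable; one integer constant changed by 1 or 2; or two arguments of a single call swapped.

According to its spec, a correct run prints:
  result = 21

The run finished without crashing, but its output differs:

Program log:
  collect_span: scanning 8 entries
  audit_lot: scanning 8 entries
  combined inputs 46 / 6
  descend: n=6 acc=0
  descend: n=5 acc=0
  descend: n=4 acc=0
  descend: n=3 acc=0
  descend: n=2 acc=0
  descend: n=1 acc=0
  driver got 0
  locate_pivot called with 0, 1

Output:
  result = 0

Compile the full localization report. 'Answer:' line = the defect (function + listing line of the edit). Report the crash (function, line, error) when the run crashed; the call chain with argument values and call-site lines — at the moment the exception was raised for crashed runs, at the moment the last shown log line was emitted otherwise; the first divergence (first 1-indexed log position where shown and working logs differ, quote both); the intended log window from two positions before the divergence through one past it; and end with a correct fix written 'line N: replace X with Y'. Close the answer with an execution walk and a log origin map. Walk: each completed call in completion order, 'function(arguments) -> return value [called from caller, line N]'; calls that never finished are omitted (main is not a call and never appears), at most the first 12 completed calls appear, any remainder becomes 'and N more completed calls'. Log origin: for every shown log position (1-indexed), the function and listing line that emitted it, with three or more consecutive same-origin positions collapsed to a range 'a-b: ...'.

Answer: the defect is in probe_limits at line 5.
Key fact: Everything matches until log position 5, which reads 'descend: n=5 acc=0' in place of 'descend: n=5 acc=6'.
Call chain: main -> locate_pivot(0, 1) (called at line 35).
First divergence: position 5 — the shown line 'descend: n=5 acc=0' should read 'descend: n=5 acc=6'.
Intended log window:
  3: combined inputs 46 / 6
  4: descend: n=6 acc=0
  5: descend: n=5 acc=6
  6: descend: n=4 acc=11
Execution walk:
  audit_lot([10, 4, 8, 5, 6, 2, 10, 1]) -> 46  [called from collect_span, line 16]
  probe_limits(0, 0) -> 0  [called from probe_limits, line 5]
  probe_limits(1, 0) -> 0  [called from probe_limits, line 5]
  probe_limits(2, 0) -> 0  [called from probe_limits, line 5]
  probe_limits(3, 0) -> 0  [called from probe_limits, line 5]
  probe_limits(4, 0) -> 0  [called from probe_limits, line 5]
  probe_limits(5, 0) -> 0  [called from probe_limits, line 5]
  probe_limits(6, 0) -> 0  [called from collect_span, line 19]
  collect_span([10, 4, 8, 5, 6, 2, 10, 1]) -> 0  [called from main, line 33]
  locate_pivot(0, 1) -> 0  [called from main, line 35]
Log origins:
  1: from collect_span, line 15
  2: from audit_lot, line 8
  3: from collect_span, line 18
  4-9: from probe_limits, line 4
  10: from main, line 34
  11: from locate_pivot, line 22
A correct fix: line 5: replace `//` with `+`.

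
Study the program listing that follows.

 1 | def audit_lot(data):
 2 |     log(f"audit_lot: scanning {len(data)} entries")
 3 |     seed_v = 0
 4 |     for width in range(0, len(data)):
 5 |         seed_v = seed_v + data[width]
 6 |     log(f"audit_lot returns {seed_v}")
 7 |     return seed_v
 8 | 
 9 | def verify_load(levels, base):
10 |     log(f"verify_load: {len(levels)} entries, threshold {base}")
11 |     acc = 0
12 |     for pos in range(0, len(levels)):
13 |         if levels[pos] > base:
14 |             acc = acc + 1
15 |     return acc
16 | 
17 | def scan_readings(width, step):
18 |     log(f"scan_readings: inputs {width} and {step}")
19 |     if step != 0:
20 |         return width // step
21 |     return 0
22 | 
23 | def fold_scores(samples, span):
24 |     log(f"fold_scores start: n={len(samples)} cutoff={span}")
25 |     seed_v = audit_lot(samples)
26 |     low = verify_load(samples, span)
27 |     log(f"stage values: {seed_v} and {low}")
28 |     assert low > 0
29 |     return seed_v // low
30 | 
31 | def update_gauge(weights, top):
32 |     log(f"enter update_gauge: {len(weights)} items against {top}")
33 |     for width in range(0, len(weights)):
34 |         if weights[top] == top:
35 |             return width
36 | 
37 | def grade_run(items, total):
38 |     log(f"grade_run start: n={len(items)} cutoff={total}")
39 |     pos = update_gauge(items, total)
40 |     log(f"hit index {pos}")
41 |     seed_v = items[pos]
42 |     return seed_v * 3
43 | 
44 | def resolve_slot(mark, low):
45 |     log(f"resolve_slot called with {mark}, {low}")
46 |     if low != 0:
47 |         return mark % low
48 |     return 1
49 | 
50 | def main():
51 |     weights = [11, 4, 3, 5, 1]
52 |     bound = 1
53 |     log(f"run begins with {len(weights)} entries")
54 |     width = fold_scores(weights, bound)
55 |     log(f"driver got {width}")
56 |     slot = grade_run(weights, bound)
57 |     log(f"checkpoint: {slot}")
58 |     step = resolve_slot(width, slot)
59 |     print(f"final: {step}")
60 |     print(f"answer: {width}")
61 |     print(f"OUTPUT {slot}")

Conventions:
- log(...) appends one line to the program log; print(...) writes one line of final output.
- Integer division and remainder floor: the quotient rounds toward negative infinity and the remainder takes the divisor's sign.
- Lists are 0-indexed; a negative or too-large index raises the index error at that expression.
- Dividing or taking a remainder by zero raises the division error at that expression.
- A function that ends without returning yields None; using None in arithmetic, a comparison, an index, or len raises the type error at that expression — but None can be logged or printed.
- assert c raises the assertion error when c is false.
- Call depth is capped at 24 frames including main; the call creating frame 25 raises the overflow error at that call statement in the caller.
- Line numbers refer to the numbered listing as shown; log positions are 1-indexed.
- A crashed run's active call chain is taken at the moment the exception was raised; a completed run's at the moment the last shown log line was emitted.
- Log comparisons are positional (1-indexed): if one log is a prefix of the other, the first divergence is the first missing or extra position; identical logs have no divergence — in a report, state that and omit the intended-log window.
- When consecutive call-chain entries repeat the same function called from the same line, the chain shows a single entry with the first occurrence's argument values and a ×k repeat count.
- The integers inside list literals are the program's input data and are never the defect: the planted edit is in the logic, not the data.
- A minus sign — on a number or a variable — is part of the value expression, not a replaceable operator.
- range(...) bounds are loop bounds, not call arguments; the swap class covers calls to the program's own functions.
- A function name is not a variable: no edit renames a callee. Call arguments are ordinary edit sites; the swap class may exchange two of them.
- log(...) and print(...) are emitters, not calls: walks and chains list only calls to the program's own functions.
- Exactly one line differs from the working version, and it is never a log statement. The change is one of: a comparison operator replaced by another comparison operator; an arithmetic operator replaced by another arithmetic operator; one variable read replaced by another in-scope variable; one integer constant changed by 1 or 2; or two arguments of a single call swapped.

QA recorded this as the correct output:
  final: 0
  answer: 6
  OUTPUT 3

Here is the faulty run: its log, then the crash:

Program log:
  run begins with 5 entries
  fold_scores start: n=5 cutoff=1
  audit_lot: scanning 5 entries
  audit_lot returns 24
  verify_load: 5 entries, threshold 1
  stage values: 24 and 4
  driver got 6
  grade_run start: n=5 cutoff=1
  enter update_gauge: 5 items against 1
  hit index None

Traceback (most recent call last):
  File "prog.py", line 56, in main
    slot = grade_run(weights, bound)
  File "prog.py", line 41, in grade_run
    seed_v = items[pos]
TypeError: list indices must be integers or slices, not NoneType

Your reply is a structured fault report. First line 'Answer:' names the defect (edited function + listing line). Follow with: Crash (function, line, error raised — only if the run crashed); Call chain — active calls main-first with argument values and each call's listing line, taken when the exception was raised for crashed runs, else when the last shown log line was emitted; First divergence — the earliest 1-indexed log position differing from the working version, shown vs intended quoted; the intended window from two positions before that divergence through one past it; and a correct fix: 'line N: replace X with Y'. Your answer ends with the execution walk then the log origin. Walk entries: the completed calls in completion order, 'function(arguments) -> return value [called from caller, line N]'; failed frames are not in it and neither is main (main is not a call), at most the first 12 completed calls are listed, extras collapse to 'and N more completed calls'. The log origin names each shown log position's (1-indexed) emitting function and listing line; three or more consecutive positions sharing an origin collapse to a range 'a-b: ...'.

Answer: the defect is in update_gauge at line 34.
Key fact: The earliest visible damage is log position 10 — 'hit index None' rather than the intended 'hit index 4'.
Crash: grade_run, line 41, TypeError.
Call chain: main -> grade_run([11, 4, 3, 5, 1], 1) (called at line 56).
First divergence: position 10; shown 'hit index None' vs intended 'hit index 4'.
Intended log window:
  8: grade_run start: n=5 cutoff=1
  9: enter update_gauge: 5 items against 1
  10: hit index 4
  11: checkpoint: 3
Execution walk:
  audit_lot([11, 4, 3, 5, 1]) -> 24  [called from fold_scores, line 25]
  verify_load([11, 4, 3, 5, 1], 1) -> 4  [called from fold_scores, line 26]
  fold_scores([11, 4, 3, 5, 1], 1) -> 6  [called from main, line 54]
  update_gauge([11, 4, 3, 5, 1], 1) -> None  [called from grade_run, line 39]
Log origin:
  1: emitted by main (line 53)
  2: emitted by fold_scores (line 24)
  3: emitted by audit_lot (line 2)
  4: emitted by audit_lot (line 6)
  5: emitted by verify_load (line 10)
  6: emitted by fold_scores (line 27)
  7: emitted by main (line 55)
  8: emitted by grade_run (line 38)
  9: emitted by update_gauge (line 32)
  10: emitted by grade_run (line 40)
A correct fix: line 34: replace `weights[top]` with `weights[width]`.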